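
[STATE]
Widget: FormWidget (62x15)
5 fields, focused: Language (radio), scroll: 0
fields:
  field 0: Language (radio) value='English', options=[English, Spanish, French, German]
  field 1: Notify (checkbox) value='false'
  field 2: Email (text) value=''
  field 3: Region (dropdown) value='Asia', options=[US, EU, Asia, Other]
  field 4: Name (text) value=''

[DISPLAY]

> Language:   (●) English  ( ) Spanish  ( ) French  ( ) German
  Notify:     [ ]                                             
  Email:      [                                              ]
  Region:     [Asia                                         ▼]
  Name:       [                                              ]
                                                              
                                                              
                                                              
                                                              
                                                              
                                                              
                                                              
                                                              
                                                              
                                                              


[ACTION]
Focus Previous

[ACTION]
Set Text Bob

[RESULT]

  Language:   (●) English  ( ) Spanish  ( ) French  ( ) German
  Notify:     [ ]                                             
  Email:      [                                              ]
  Region:     [Asia                                         ▼]
> Name:       [Bob                                           ]
                                                              
                                                              
                                                              
                                                              
                                                              
                                                              
                                                              
                                                              
                                                              
                                                              


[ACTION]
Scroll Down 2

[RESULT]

  Email:      [                                              ]
  Region:     [Asia                                         ▼]
> Name:       [Bob                                           ]
                                                              
                                                              
                                                              
                                                              
                                                              
                                                              
                                                              
                                                              
                                                              
                                                              
                                                              
                                                              


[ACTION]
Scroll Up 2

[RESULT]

  Language:   (●) English  ( ) Spanish  ( ) French  ( ) German
  Notify:     [ ]                                             
  Email:      [                                              ]
  Region:     [Asia                                         ▼]
> Name:       [Bob                                           ]
                                                              
                                                              
                                                              
                                                              
                                                              
                                                              
                                                              
                                                              
                                                              
                                                              


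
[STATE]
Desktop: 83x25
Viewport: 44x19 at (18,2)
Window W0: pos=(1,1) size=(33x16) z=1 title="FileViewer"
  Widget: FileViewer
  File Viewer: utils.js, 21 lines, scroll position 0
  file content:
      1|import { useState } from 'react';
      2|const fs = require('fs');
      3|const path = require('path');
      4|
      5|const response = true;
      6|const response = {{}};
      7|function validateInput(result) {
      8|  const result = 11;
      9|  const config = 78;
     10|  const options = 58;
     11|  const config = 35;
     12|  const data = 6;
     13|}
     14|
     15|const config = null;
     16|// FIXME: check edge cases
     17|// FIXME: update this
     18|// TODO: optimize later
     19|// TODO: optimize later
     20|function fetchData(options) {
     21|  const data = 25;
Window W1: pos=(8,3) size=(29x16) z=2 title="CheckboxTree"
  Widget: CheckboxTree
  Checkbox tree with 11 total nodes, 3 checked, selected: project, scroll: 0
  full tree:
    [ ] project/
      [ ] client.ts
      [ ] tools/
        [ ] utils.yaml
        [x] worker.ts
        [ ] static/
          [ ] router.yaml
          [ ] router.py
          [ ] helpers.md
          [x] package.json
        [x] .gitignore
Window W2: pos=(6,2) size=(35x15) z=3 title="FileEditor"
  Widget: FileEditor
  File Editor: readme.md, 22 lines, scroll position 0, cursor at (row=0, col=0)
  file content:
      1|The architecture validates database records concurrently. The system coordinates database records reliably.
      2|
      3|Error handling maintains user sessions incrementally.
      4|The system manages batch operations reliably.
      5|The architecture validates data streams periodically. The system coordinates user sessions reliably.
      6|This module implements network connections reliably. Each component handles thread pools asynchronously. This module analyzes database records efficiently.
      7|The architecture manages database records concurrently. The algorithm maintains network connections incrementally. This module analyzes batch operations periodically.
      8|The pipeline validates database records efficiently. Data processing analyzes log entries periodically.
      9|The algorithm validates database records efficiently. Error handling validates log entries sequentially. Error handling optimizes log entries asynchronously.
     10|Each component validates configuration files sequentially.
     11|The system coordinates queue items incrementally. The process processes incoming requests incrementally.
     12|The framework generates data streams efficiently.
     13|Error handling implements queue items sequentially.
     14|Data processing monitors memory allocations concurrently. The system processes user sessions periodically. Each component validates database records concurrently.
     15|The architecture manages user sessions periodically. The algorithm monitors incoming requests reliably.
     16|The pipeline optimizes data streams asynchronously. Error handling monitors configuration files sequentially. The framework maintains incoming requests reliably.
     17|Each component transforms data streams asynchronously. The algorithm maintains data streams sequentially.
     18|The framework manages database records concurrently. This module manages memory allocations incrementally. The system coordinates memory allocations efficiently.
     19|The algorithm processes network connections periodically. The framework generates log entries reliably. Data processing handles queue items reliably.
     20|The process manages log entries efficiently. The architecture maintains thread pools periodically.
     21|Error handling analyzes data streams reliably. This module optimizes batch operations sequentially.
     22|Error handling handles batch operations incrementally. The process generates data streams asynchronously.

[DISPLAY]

━━━━━━━━━━━━━━━━━━━━━━┓                     
                      ┃                     
──────────────────────┨                     
cture validates datab▲┃                     
                     █┃                     
ing maintains user se░┃                     
manages batch operati░┃                     
cture validates data ░┃                     
 implements network c░┃                     
cture manages databas░┃                     
e validates database ░┃                     
hm validates database░┃                     
ent validates configu░┃                     
coordinates queue ite▼┃                     
━━━━━━━━━━━━━━━━━━━━━━┛                     
                  ┃                         
━━━━━━━━━━━━━━━━━━┛                         
                                            
                                            


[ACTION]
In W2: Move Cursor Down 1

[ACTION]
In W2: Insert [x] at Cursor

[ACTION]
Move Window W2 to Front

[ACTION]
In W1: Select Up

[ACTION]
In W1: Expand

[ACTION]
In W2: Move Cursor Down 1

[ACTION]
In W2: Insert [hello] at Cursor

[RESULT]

━━━━━━━━━━━━━━━━━━━━━━┓                     
                      ┃                     
──────────────────────┨                     
cture validates datab▲┃                     
                     █┃                     
handling maintains us░┃                     
manages batch operati░┃                     
cture validates data ░┃                     
 implements network c░┃                     
cture manages databas░┃                     
e validates database ░┃                     
hm validates database░┃                     
ent validates configu░┃                     
coordinates queue ite▼┃                     
━━━━━━━━━━━━━━━━━━━━━━┛                     
                  ┃                         
━━━━━━━━━━━━━━━━━━┛                         
                                            
                                            


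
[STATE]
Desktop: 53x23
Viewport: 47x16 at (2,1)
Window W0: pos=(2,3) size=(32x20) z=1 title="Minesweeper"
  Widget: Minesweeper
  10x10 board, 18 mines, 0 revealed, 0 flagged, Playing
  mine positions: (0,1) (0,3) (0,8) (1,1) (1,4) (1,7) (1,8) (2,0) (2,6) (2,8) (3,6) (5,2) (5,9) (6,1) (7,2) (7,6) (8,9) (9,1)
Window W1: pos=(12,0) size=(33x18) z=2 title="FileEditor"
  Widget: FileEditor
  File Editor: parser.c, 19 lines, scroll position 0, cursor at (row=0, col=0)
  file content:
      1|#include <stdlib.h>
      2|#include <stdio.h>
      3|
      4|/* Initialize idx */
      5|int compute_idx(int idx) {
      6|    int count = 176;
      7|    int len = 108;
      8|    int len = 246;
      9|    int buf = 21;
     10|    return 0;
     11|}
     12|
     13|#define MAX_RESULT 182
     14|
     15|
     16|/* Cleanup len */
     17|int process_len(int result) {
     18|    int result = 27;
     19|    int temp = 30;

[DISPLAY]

          ┃ FileEditor                    ┃    
          ┠───────────────────────────────┨    
┏━━━━━━━━━┃█include <stdlib.h>           ▲┃    
┃ Mineswee┃#include <stdio.h>            █┃    
┠─────────┃                              ░┃    
┃■■■■■■■■■┃/* Initialize idx */          ░┃    
┃■■■■■■■■■┃int compute_idx(int idx) {    ░┃    
┃■■■■■■■■■┃    int count = 176;          ░┃    
┃■■■■■■■■■┃    int len = 108;            ░┃    
┃■■■■■■■■■┃    int len = 246;            ░┃    
┃■■■■■■■■■┃    int buf = 21;             ░┃    
┃■■■■■■■■■┃    return 0;                 ░┃    
┃■■■■■■■■■┃}                             ░┃    
┃■■■■■■■■■┃                              ░┃    
┃■■■■■■■■■┃#define MAX_RESULT 182        ░┃    
┃         ┃                              ▼┃    


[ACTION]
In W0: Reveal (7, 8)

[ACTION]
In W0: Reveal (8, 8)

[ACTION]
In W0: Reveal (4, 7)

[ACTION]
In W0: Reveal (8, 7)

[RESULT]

          ┃ FileEditor                    ┃    
          ┠───────────────────────────────┨    
┏━━━━━━━━━┃█include <stdlib.h>           ▲┃    
┃ Mineswee┃#include <stdio.h>            █┃    
┠─────────┃                              ░┃    
┃■■■■■■■■■┃/* Initialize idx */          ░┃    
┃■■■■■■■■■┃int compute_idx(int idx) {    ░┃    
┃■■■■■■■■■┃    int count = 176;          ░┃    
┃■■■■■■■■■┃    int len = 108;            ░┃    
┃■■■■■■■1■┃    int len = 246;            ░┃    
┃■■■■■■■■■┃    int buf = 21;             ░┃    
┃■■■■■■■■■┃    return 0;                 ░┃    
┃■■■■■■■■1┃}                             ░┃    
┃■■■■■■■11┃                              ░┃    
┃■■■■■■■■■┃#define MAX_RESULT 182        ░┃    
┃         ┃                              ▼┃    


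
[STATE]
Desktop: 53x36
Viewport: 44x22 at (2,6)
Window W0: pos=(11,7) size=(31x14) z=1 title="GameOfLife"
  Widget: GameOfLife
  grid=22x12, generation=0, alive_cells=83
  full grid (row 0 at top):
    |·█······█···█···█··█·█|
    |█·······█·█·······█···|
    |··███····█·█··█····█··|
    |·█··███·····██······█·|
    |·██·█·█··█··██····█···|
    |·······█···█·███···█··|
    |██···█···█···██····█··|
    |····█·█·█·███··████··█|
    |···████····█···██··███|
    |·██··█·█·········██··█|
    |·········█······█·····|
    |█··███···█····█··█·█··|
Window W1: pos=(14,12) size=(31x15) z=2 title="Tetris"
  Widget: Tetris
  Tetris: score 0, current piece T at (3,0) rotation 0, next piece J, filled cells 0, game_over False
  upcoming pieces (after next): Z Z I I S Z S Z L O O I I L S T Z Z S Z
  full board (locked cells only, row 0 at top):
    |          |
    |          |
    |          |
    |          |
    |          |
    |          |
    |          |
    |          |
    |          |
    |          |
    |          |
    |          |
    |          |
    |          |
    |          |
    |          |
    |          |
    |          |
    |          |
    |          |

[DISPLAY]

                                            
         ┏━━━━━━━━━━━━━━━━━━━━━━━━━━━━━┓    
         ┃ GameOfLife                  ┃    
         ┠─────────────────────────────┨    
         ┃Gen: 0                       ┃    
         ┃█·······█·█·······█···       ┃    
         ┃··┏━━━━━━━━━━━━━━━━━━━━━━━━━━━━━┓ 
         ┃·█┃ Tetris                      ┃ 
         ┃·█┠─────────────────────────────┨ 
         ┃··┃          │Next:             ┃ 
         ┃██┃          │█                 ┃ 
         ┃··┃          │███               ┃ 
         ┃··┃          │                  ┃ 
         ┃·█┃          │                  ┃ 
         ┗━━┃          │                  ┃ 
            ┃          │Score:            ┃ 
            ┃          │0                 ┃ 
            ┃          │                  ┃ 
            ┃          │                  ┃ 
            ┃          │                  ┃ 
            ┗━━━━━━━━━━━━━━━━━━━━━━━━━━━━━┛ 
                                            


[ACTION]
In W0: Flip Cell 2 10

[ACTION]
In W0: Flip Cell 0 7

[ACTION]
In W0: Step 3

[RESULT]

                                            
         ┏━━━━━━━━━━━━━━━━━━━━━━━━━━━━━┓    
         ┃ GameOfLife                  ┃    
         ┠─────────────────────────────┨    
         ┃Gen: 3                       ┃    
         ┃·█·█··██···███····███·       ┃    
         ┃██┏━━━━━━━━━━━━━━━━━━━━━━━━━━━━━┓ 
         ┃██┃ Tetris                      ┃ 
         ┃·█┠─────────────────────────────┨ 
         ┃··┃          │Next:             ┃ 
         ┃··┃          │█                 ┃ 
         ┃··┃          │███               ┃ 
         ┃··┃          │                  ┃ 
         ┃··┃          │                  ┃ 
         ┗━━┃          │                  ┃ 
            ┃          │Score:            ┃ 
            ┃          │0                 ┃ 
            ┃          │                  ┃ 
            ┃          │                  ┃ 
            ┃          │                  ┃ 
            ┗━━━━━━━━━━━━━━━━━━━━━━━━━━━━━┛ 
                                            


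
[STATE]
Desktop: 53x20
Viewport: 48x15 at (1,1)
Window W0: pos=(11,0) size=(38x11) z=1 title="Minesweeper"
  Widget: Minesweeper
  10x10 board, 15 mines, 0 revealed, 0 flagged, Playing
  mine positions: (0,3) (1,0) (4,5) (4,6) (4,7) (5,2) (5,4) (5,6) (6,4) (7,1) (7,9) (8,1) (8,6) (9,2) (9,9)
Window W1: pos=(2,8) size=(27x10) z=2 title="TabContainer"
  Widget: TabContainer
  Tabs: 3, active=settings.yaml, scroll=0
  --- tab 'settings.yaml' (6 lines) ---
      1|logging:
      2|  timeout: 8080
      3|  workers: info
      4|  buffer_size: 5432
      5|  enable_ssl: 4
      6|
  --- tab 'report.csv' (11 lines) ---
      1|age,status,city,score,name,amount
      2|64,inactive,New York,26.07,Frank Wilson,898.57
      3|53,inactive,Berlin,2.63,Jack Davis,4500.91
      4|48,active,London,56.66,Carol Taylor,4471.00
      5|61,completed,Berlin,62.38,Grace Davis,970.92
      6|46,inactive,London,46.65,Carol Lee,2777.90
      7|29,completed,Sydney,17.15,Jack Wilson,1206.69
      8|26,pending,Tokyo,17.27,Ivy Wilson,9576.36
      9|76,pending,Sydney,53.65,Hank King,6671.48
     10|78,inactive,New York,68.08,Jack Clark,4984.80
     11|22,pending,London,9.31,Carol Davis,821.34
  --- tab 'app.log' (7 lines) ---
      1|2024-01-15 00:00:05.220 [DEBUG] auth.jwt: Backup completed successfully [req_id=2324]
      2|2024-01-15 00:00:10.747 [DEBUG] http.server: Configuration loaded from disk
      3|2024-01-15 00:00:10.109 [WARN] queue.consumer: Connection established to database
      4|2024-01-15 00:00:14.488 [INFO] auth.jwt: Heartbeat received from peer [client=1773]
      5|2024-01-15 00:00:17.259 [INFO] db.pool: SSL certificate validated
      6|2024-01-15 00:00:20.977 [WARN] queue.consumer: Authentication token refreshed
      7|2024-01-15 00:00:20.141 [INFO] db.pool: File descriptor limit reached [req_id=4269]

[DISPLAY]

          ┃ Minesweeper                        ┃
          ┠────────────────────────────────────┨
          ┃■■■■■■■■■■                          ┃
          ┃■■■■■■■■■■                          ┃
          ┃■■■■■■■■■■                          ┃
          ┃■■■■■■■■■■                          ┃
          ┃■■■■■■■■■■                          ┃
 ┏━━━━━━━━━━━━━━━━━━━━━━━━━┓                   ┃
 ┃ TabContainer            ┃                   ┃
 ┠─────────────────────────┨━━━━━━━━━━━━━━━━━━━┛
 ┃[settings.yaml]│ report.c┃                    
 ┃─────────────────────────┃                    
 ┃logging:                 ┃                    
 ┃  timeout: 8080          ┃                    
 ┃  workers: info          ┃                    


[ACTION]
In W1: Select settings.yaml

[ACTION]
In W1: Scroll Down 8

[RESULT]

          ┃ Minesweeper                        ┃
          ┠────────────────────────────────────┨
          ┃■■■■■■■■■■                          ┃
          ┃■■■■■■■■■■                          ┃
          ┃■■■■■■■■■■                          ┃
          ┃■■■■■■■■■■                          ┃
          ┃■■■■■■■■■■                          ┃
 ┏━━━━━━━━━━━━━━━━━━━━━━━━━┓                   ┃
 ┃ TabContainer            ┃                   ┃
 ┠─────────────────────────┨━━━━━━━━━━━━━━━━━━━┛
 ┃[settings.yaml]│ report.c┃                    
 ┃─────────────────────────┃                    
 ┃                         ┃                    
 ┃                         ┃                    
 ┃                         ┃                    


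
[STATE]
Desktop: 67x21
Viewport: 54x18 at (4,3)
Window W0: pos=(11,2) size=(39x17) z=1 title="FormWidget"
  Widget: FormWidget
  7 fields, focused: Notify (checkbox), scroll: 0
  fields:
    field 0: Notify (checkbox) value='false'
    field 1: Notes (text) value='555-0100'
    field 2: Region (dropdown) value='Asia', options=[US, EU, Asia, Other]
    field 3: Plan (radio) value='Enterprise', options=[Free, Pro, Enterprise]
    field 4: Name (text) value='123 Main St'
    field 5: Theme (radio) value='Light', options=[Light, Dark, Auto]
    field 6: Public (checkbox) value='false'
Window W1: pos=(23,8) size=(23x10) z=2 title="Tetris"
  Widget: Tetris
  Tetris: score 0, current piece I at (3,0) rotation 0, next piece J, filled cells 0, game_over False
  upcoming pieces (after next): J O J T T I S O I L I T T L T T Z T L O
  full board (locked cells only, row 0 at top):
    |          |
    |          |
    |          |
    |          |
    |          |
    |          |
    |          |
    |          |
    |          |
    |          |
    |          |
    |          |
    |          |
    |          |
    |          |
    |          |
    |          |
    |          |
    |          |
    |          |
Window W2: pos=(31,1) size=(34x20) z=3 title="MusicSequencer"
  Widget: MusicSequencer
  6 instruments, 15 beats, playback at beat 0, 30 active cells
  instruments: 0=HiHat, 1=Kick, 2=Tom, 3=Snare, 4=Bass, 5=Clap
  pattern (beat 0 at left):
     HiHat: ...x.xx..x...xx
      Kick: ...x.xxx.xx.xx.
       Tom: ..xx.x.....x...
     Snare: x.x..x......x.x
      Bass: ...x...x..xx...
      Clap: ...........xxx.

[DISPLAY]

       ┃ FormWidget        ┠──────────────────────────
       ┠───────────────────┃      ▼12345678901234     
       ┃> Notify:     [ ]  ┃ HiHat···█·██··█···██     
       ┃  Notes:      [555-┃  Kick···█·███·██·██·     
       ┃  Region:     [Asia┃   Tom··██·█·····█···     
       ┃  Plan:    ┏━━━━━━━┃ Snare█·█··█······█·█     
       ┃  Name:    ┃ Tetris┃  Bass···█···█··██···     
       ┃  Theme:   ┠───────┃  Clap···········███·     
       ┃  Public:  ┃       ┃                          
       ┃           ┃       ┃                          
       ┃           ┃       ┃                          
       ┃           ┃       ┃                          
       ┃           ┃       ┃                          
       ┃           ┃       ┃                          
       ┃           ┗━━━━━━━┃                          
       ┗━━━━━━━━━━━━━━━━━━━┃                          
                           ┃                          
                           ┗━━━━━━━━━━━━━━━━━━━━━━━━━━


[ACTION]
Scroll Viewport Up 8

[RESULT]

                                                      
                           ┏━━━━━━━━━━━━━━━━━━━━━━━━━━
       ┏━━━━━━━━━━━━━━━━━━━┃ MusicSequencer           
       ┃ FormWidget        ┠──────────────────────────
       ┠───────────────────┃      ▼12345678901234     
       ┃> Notify:     [ ]  ┃ HiHat···█·██··█···██     
       ┃  Notes:      [555-┃  Kick···█·███·██·██·     
       ┃  Region:     [Asia┃   Tom··██·█·····█···     
       ┃  Plan:    ┏━━━━━━━┃ Snare█·█··█······█·█     
       ┃  Name:    ┃ Tetris┃  Bass···█···█··██···     
       ┃  Theme:   ┠───────┃  Clap···········███·     
       ┃  Public:  ┃       ┃                          
       ┃           ┃       ┃                          
       ┃           ┃       ┃                          
       ┃           ┃       ┃                          
       ┃           ┃       ┃                          
       ┃           ┃       ┃                          
       ┃           ┗━━━━━━━┃                          


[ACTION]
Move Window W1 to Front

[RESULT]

                                                      
                           ┏━━━━━━━━━━━━━━━━━━━━━━━━━━
       ┏━━━━━━━━━━━━━━━━━━━┃ MusicSequencer           
       ┃ FormWidget        ┠──────────────────────────
       ┠───────────────────┃      ▼12345678901234     
       ┃> Notify:     [ ]  ┃ HiHat···█·██··█···██     
       ┃  Notes:      [555-┃  Kick···█·███·██·██·     
       ┃  Region:     [Asia┃   Tom··██·█·····█···     
       ┃  Plan:    ┏━━━━━━━━━━━━━━━━━━━━━┓····█·█     
       ┃  Name:    ┃ Tetris              ┃··██···     
       ┃  Theme:   ┠─────────────────────┨···███·     
       ┃  Public:  ┃          │Next:     ┃            
       ┃           ┃          │█         ┃            
       ┃           ┃          │███       ┃            
       ┃           ┃          │          ┃            
       ┃           ┃          │          ┃            
       ┃           ┃          │          ┃            
       ┃           ┗━━━━━━━━━━━━━━━━━━━━━┛            


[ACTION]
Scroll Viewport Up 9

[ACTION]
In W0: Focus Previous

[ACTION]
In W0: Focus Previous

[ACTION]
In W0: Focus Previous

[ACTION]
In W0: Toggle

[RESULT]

                                                      
                           ┏━━━━━━━━━━━━━━━━━━━━━━━━━━
       ┏━━━━━━━━━━━━━━━━━━━┃ MusicSequencer           
       ┃ FormWidget        ┠──────────────────────────
       ┠───────────────────┃      ▼12345678901234     
       ┃  Notify:     [ ]  ┃ HiHat···█·██··█···██     
       ┃  Notes:      [555-┃  Kick···█·███·██·██·     
       ┃  Region:     [Asia┃   Tom··██·█·····█···     
       ┃  Plan:    ┏━━━━━━━━━━━━━━━━━━━━━┓····█·█     
       ┃> Name:    ┃ Tetris              ┃··██···     
       ┃  Theme:   ┠─────────────────────┨···███·     
       ┃  Public:  ┃          │Next:     ┃            
       ┃           ┃          │█         ┃            
       ┃           ┃          │███       ┃            
       ┃           ┃          │          ┃            
       ┃           ┃          │          ┃            
       ┃           ┃          │          ┃            
       ┃           ┗━━━━━━━━━━━━━━━━━━━━━┛            


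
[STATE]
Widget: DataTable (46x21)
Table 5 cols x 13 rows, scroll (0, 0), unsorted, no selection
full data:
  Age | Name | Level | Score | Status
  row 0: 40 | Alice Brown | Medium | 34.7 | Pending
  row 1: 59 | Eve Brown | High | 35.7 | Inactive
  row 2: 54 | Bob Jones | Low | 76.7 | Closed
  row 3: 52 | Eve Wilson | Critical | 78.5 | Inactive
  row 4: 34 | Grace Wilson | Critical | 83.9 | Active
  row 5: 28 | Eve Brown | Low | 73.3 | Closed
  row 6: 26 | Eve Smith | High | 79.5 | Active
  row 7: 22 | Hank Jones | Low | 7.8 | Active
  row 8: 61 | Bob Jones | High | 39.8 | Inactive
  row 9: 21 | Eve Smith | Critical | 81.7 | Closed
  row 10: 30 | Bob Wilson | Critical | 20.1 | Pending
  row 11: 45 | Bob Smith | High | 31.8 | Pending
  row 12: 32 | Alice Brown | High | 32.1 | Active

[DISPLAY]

Age│Name        │Level   │Score│Status        
───┼────────────┼────────┼─────┼────────      
40 │Alice Brown │Medium  │34.7 │Pending       
59 │Eve Brown   │High    │35.7 │Inactive      
54 │Bob Jones   │Low     │76.7 │Closed        
52 │Eve Wilson  │Critical│78.5 │Inactive      
34 │Grace Wilson│Critical│83.9 │Active        
28 │Eve Brown   │Low     │73.3 │Closed        
26 │Eve Smith   │High    │79.5 │Active        
22 │Hank Jones  │Low     │7.8  │Active        
61 │Bob Jones   │High    │39.8 │Inactive      
21 │Eve Smith   │Critical│81.7 │Closed        
30 │Bob Wilson  │Critical│20.1 │Pending       
45 │Bob Smith   │High    │31.8 │Pending       
32 │Alice Brown │High    │32.1 │Active        
                                              
                                              
                                              
                                              
                                              
                                              


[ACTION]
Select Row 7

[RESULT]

Age│Name        │Level   │Score│Status        
───┼────────────┼────────┼─────┼────────      
40 │Alice Brown │Medium  │34.7 │Pending       
59 │Eve Brown   │High    │35.7 │Inactive      
54 │Bob Jones   │Low     │76.7 │Closed        
52 │Eve Wilson  │Critical│78.5 │Inactive      
34 │Grace Wilson│Critical│83.9 │Active        
28 │Eve Brown   │Low     │73.3 │Closed        
26 │Eve Smith   │High    │79.5 │Active        
>2 │Hank Jones  │Low     │7.8  │Active        
61 │Bob Jones   │High    │39.8 │Inactive      
21 │Eve Smith   │Critical│81.7 │Closed        
30 │Bob Wilson  │Critical│20.1 │Pending       
45 │Bob Smith   │High    │31.8 │Pending       
32 │Alice Brown │High    │32.1 │Active        
                                              
                                              
                                              
                                              
                                              
                                              


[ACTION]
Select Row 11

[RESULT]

Age│Name        │Level   │Score│Status        
───┼────────────┼────────┼─────┼────────      
40 │Alice Brown │Medium  │34.7 │Pending       
59 │Eve Brown   │High    │35.7 │Inactive      
54 │Bob Jones   │Low     │76.7 │Closed        
52 │Eve Wilson  │Critical│78.5 │Inactive      
34 │Grace Wilson│Critical│83.9 │Active        
28 │Eve Brown   │Low     │73.3 │Closed        
26 │Eve Smith   │High    │79.5 │Active        
22 │Hank Jones  │Low     │7.8  │Active        
61 │Bob Jones   │High    │39.8 │Inactive      
21 │Eve Smith   │Critical│81.7 │Closed        
30 │Bob Wilson  │Critical│20.1 │Pending       
>5 │Bob Smith   │High    │31.8 │Pending       
32 │Alice Brown │High    │32.1 │Active        
                                              
                                              
                                              
                                              
                                              
                                              


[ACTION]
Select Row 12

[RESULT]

Age│Name        │Level   │Score│Status        
───┼────────────┼────────┼─────┼────────      
40 │Alice Brown │Medium  │34.7 │Pending       
59 │Eve Brown   │High    │35.7 │Inactive      
54 │Bob Jones   │Low     │76.7 │Closed        
52 │Eve Wilson  │Critical│78.5 │Inactive      
34 │Grace Wilson│Critical│83.9 │Active        
28 │Eve Brown   │Low     │73.3 │Closed        
26 │Eve Smith   │High    │79.5 │Active        
22 │Hank Jones  │Low     │7.8  │Active        
61 │Bob Jones   │High    │39.8 │Inactive      
21 │Eve Smith   │Critical│81.7 │Closed        
30 │Bob Wilson  │Critical│20.1 │Pending       
45 │Bob Smith   │High    │31.8 │Pending       
>2 │Alice Brown │High    │32.1 │Active        
                                              
                                              
                                              
                                              
                                              
                                              


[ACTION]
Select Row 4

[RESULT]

Age│Name        │Level   │Score│Status        
───┼────────────┼────────┼─────┼────────      
40 │Alice Brown │Medium  │34.7 │Pending       
59 │Eve Brown   │High    │35.7 │Inactive      
54 │Bob Jones   │Low     │76.7 │Closed        
52 │Eve Wilson  │Critical│78.5 │Inactive      
>4 │Grace Wilson│Critical│83.9 │Active        
28 │Eve Brown   │Low     │73.3 │Closed        
26 │Eve Smith   │High    │79.5 │Active        
22 │Hank Jones  │Low     │7.8  │Active        
61 │Bob Jones   │High    │39.8 │Inactive      
21 │Eve Smith   │Critical│81.7 │Closed        
30 │Bob Wilson  │Critical│20.1 │Pending       
45 │Bob Smith   │High    │31.8 │Pending       
32 │Alice Brown │High    │32.1 │Active        
                                              
                                              
                                              
                                              
                                              
                                              


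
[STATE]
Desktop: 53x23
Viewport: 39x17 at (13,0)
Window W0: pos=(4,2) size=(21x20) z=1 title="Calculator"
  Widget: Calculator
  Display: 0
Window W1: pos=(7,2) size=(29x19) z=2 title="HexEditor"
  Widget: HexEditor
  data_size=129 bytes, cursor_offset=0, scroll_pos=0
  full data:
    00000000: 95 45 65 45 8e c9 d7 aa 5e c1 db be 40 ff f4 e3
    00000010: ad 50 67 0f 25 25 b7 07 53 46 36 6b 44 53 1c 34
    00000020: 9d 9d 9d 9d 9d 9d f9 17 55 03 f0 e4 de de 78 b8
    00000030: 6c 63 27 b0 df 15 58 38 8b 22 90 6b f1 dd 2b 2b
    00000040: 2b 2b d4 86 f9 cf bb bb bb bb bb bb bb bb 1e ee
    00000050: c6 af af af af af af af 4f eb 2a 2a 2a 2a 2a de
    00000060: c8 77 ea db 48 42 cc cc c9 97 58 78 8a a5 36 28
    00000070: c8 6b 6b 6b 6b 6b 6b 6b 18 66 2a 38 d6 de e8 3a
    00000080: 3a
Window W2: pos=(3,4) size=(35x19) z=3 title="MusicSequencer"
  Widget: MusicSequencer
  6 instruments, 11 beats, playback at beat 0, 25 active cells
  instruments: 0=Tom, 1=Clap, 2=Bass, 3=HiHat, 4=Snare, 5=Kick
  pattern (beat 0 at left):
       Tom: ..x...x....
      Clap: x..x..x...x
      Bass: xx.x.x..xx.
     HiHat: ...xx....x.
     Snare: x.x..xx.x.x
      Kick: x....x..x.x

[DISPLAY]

                                       
                                       
━━━━━━━━━━━━━━━━━━━━━━┓                
ditor                 ┃                
━━━━━━━━━━━━━━━━━━━━━━━━┓              
uencer                  ┃              
────────────────────────┨              
34567890                ┃              
···█····                ┃              
█··█···█                ┃              
█·█··██·                ┃              
██····█·                ┃              
··██·█·█                ┃              
··█··█·█                ┃              
                        ┃              
                        ┃              
                        ┃              


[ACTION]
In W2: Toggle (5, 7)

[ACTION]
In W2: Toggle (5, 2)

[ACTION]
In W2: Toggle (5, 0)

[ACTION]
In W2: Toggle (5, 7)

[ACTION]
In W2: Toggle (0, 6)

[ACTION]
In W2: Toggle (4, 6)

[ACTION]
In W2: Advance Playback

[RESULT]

                                       
                                       
━━━━━━━━━━━━━━━━━━━━━━┓                
ditor                 ┃                
━━━━━━━━━━━━━━━━━━━━━━━━┓              
uencer                  ┃              
────────────────────────┨              
34567890                ┃              
········                ┃              
█··█···█                ┃              
█·█··██·                ┃              
██····█·                ┃              
··█··█·█                ┃              
··█··█·█                ┃              
                        ┃              
                        ┃              
                        ┃              


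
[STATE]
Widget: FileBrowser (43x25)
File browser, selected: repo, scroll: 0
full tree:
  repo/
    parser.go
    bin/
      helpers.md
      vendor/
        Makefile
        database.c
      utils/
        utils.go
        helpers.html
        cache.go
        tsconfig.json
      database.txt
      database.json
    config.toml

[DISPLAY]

> [-] repo/                                
    parser.go                              
    [+] bin/                               
    config.toml                            
                                           
                                           
                                           
                                           
                                           
                                           
                                           
                                           
                                           
                                           
                                           
                                           
                                           
                                           
                                           
                                           
                                           
                                           
                                           
                                           
                                           


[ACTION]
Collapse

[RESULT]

> [+] repo/                                
                                           
                                           
                                           
                                           
                                           
                                           
                                           
                                           
                                           
                                           
                                           
                                           
                                           
                                           
                                           
                                           
                                           
                                           
                                           
                                           
                                           
                                           
                                           
                                           


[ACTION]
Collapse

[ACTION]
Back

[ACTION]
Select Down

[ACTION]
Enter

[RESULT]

> [-] repo/                                
    parser.go                              
    [+] bin/                               
    config.toml                            
                                           
                                           
                                           
                                           
                                           
                                           
                                           
                                           
                                           
                                           
                                           
                                           
                                           
                                           
                                           
                                           
                                           
                                           
                                           
                                           
                                           
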